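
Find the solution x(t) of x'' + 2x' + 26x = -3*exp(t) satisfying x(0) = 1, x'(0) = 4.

x = -3*exp(t)/29 + 32*cos(5*t)*exp(-t)/29 + 151*exp(-t)*sin(5*t)/145

Characteristic equation r² + 2r + 26 = 0 has discriminant (2)² - 4·(26) = -100 < 0, so r = -1 ± 5i.
Hence x_h = C1*cos(5*t)*exp(-t) + C2*exp(-t)*sin(5*t).
Try x_p = A*exp(t). Substituting into the equation and dividing by exp(t) gives A = -3/29, so x_p = -3*exp(t)/29.
General solution: x = -3*exp(t)/29 + C1*cos(5*t)*exp(-t) + C2*exp(-t)*sin(5*t).
Apply the initial conditions: x(0) = -3/29 + C1 = 1 and x'(0) = -3/29 - C1 + 5*C2 = 4. Solving gives C1 = 32/29, C2 = 151/145.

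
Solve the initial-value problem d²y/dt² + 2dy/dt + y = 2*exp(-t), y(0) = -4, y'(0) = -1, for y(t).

Characteristic equation r² + 2r + 1 = 0 has discriminant (2)² - 4·(1) = 0, so r = -1 is a repeated root.
Hence y_h = (C1 + C2*t)*exp(-t).
Since exp(-t) solves the homogeneous equation (r = -1 is a root of multiplicity 2), multiply the trial by t^2. Try y_p = A*t^2*exp(-t). Substituting into the equation and dividing by exp(-t) gives A = 1, so y_p = t^2*exp(-t).
General solution: y = C1*exp(-t) + t^2*exp(-t) + C2*t*exp(-t).
Apply the initial conditions: y(0) = C1 = -4 and y'(0) = C2 - C1 = -1. Solving gives C1 = -4, C2 = -5.

y = -4*exp(-t) + t**2*exp(-t) - 5*t*exp(-t)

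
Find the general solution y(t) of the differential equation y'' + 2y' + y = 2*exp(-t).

y = C1*exp(-t) + t**2*exp(-t) + C2*t*exp(-t)

Characteristic equation r² + 2r + 1 = 0 has discriminant (2)² - 4·(1) = 0, so r = -1 is a repeated root.
Hence y_h = (C1 + C2*t)*exp(-t).
Since exp(-t) solves the homogeneous equation (r = -1 is a root of multiplicity 2), multiply the trial by t^2. Try y_p = A*t^2*exp(-t). Substituting into the equation and dividing by exp(-t) gives A = 1, so y_p = t^2*exp(-t).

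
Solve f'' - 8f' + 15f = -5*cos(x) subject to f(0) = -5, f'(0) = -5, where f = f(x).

Characteristic equation r² - 8r + 15 = 0 factors as (r - 3)(r - 5) = 0, so r = 3, 5.
Hence f_h = C1*exp(3*x) + C2*exp(5*x).
Try f_p = A*cos(x) + B*sin(x). Substituting and equating the coefficients of cos(x) and sin(x) gives A = -7/26, B = 2/13, so f_p = -7*cos(x)/26 + 2*sin(x)/13.
General solution: f = -7*cos(x)/26 + 2*sin(x)/13 + C1*exp(3*x) + C2*exp(5*x).
Apply the initial conditions: f(0) = -7/26 + C1 + C2 = -5 and f'(0) = 2/13 + 3*C1 + 5*C2 = -5. Solving gives C1 = -37/4, C2 = 235/52.

f = -37*exp(3*x)/4 - 7*cos(x)/26 + 2*sin(x)/13 + 235*exp(5*x)/52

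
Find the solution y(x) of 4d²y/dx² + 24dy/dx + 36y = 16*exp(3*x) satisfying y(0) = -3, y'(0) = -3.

y = -28*exp(-3*x)/9 + exp(3*x)/9 - 38*x*exp(-3*x)/3

Divide through by 4: y'' + 6y' + 9y = 4*exp(3*x).
Characteristic equation r² + 6r + 9 = 0 has discriminant (6)² - 4·(9) = 0, so r = -3 is a repeated root.
Hence y_h = (C1 + C2*x)*exp(-3*x).
Try y_p = A*exp(3*x). Substituting into the equation and dividing by exp(3*x) gives A = 1/9, so y_p = exp(3*x)/9.
General solution: y = exp(3*x)/9 + C1*exp(-3*x) + C2*x*exp(-3*x).
Apply the initial conditions: y(0) = 1/9 + C1 = -3 and y'(0) = 1/3 + C2 - 3*C1 = -3. Solving gives C1 = -28/9, C2 = -38/3.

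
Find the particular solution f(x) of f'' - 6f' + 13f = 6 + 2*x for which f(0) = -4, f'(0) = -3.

Characteristic equation r² - 6r + 13 = 0 has discriminant (-6)² - 4·(13) = -16 < 0, so r = 3 ± 2i.
Hence f_h = C1*cos(2*x)*exp(3*x) + C2*exp(3*x)*sin(2*x).
For the particular solution try f_p = A0 + A1*x. Substituting and matching coefficients of each power of x gives A0 = 90/169, A1 = 2/13, so f_p = 90/169 + 2*x/13.
General solution: f = 90/169 + 2*x/13 + C1*cos(2*x)*exp(3*x) + C2*exp(3*x)*sin(2*x).
Apply the initial conditions: f(0) = 90/169 + C1 = -4 and f'(0) = 2/13 + 2*C2 + 3*C1 = -3. Solving gives C1 = -766/169, C2 = 1765/338.

f = 90/169 + 2*x/13 - 766*cos(2*x)*exp(3*x)/169 + 1765*exp(3*x)*sin(2*x)/338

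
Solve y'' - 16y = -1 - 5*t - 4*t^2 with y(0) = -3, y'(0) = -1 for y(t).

y = 3/32 - 219*exp(4*t)/128 - 177*exp(-4*t)/128 + t**2/4 + 5*t/16

Characteristic equation r² - 16 = 0 factors as (r + 4)(r - 4) = 0, so r = -4, 4.
Hence y_h = C1*exp(-4*t) + C2*exp(4*t).
For the particular solution try y_p = A0 + A1*t + A2*t^2. Substituting and matching coefficients of each power of t gives A0 = 3/32, A1 = 5/16, A2 = 1/4, so y_p = 3/32 + t^2/4 + 5*t/16.
General solution: y = 3/32 + t^2/4 + 5*t/16 + C1*exp(-4*t) + C2*exp(4*t).
Apply the initial conditions: y(0) = 3/32 + C1 + C2 = -3 and y'(0) = 5/16 - 4*C1 + 4*C2 = -1. Solving gives C1 = -177/128, C2 = -219/128.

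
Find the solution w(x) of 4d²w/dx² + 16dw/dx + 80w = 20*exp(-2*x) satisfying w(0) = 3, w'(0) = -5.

Divide through by 4: w'' + 4w' + 20w = 5*exp(-2*x).
Characteristic equation r² + 4r + 20 = 0 has discriminant (4)² - 4·(20) = -64 < 0, so r = -2 ± 4i.
Hence w_h = C1*cos(4*x)*exp(-2*x) + C2*exp(-2*x)*sin(4*x).
Try w_p = A*exp(-2*x). Substituting into the equation and dividing by exp(-2*x) gives A = 5/16, so w_p = 5*exp(-2*x)/16.
General solution: w = 5*exp(-2*x)/16 + C1*cos(4*x)*exp(-2*x) + C2*exp(-2*x)*sin(4*x).
Apply the initial conditions: w(0) = 5/16 + C1 = 3 and w'(0) = -5/8 - 2*C1 + 4*C2 = -5. Solving gives C1 = 43/16, C2 = 1/4.

w = 5*exp(-2*x)/16 + exp(-2*x)*sin(4*x)/4 + 43*cos(4*x)*exp(-2*x)/16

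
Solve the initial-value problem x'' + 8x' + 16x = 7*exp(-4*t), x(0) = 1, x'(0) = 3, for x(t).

x = 7*t*exp(-4*t) + 7*t**2*exp(-4*t)/2 + exp(-4*t)

Characteristic equation r² + 8r + 16 = 0 has discriminant (8)² - 4·(16) = 0, so r = -4 is a repeated root.
Hence x_h = (C1 + C2*t)*exp(-4*t).
Since exp(-4*t) solves the homogeneous equation (r = -4 is a root of multiplicity 2), multiply the trial by t^2. Try x_p = A*t^2*exp(-4*t). Substituting into the equation and dividing by exp(-4*t) gives A = 7/2, so x_p = 7*t^2*exp(-4*t)/2.
General solution: x = C1*exp(-4*t) + 7*t^2*exp(-4*t)/2 + C2*t*exp(-4*t).
Apply the initial conditions: x(0) = C1 = 1 and x'(0) = C2 - 4*C1 = 3. Solving gives C1 = 1, C2 = 7.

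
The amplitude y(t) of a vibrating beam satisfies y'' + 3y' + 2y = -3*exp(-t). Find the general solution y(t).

Characteristic equation r² + 3r + 2 = 0 factors as (r + 2)(r + 1) = 0, so r = -2, -1.
Hence y_h = C1*exp(-2*t) + C2*exp(-t).
Since exp(-t) solves the homogeneous equation (r = -1 is a root of multiplicity 1), multiply the trial by t. Try y_p = A*t*exp(-t). Substituting into the equation and dividing by exp(-t) gives A = -3, so y_p = -3*t*exp(-t).

y = C1*exp(-2*t) + C2*exp(-t) - 3*t*exp(-t)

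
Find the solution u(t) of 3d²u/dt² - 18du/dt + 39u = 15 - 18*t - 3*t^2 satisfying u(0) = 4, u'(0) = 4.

u = 331/2197 - 90*t/169 - t**2/13 - 15413*exp(3*t)*sin(2*t)/4394 + 8457*cos(2*t)*exp(3*t)/2197

Divide through by 3: u'' - 6u' + 13u = 5 - t^2 - 6*t.
Characteristic equation r² - 6r + 13 = 0 has discriminant (-6)² - 4·(13) = -16 < 0, so r = 3 ± 2i.
Hence u_h = C1*cos(2*t)*exp(3*t) + C2*exp(3*t)*sin(2*t).
For the particular solution try u_p = A0 + A1*t + A2*t^2. Substituting and matching coefficients of each power of t gives A0 = 331/2197, A1 = -90/169, A2 = -1/13, so u_p = 331/2197 - 90*t/169 - t^2/13.
General solution: u = 331/2197 - 90*t/169 - t^2/13 + C1*cos(2*t)*exp(3*t) + C2*exp(3*t)*sin(2*t).
Apply the initial conditions: u(0) = 331/2197 + C1 = 4 and u'(0) = -90/169 + 2*C2 + 3*C1 = 4. Solving gives C1 = 8457/2197, C2 = -15413/4394.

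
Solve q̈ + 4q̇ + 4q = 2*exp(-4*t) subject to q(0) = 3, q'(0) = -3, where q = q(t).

q = exp(-4*t)/2 + 5*exp(-2*t)/2 + 4*t*exp(-2*t)

Characteristic equation r² + 4r + 4 = 0 has discriminant (4)² - 4·(4) = 0, so r = -2 is a repeated root.
Hence q_h = (C1 + C2*t)*exp(-2*t).
Try q_p = A*exp(-4*t). Substituting into the equation and dividing by exp(-4*t) gives A = 1/2, so q_p = exp(-4*t)/2.
General solution: q = exp(-4*t)/2 + C1*exp(-2*t) + C2*t*exp(-2*t).
Apply the initial conditions: q(0) = 1/2 + C1 = 3 and q'(0) = -2 + C2 - 2*C1 = -3. Solving gives C1 = 5/2, C2 = 4.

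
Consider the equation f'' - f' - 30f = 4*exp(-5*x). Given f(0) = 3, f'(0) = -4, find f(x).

f = 125*exp(6*x)/121 + 238*exp(-5*x)/121 - 4*x*exp(-5*x)/11

Characteristic equation r² - r - 30 = 0 factors as (r + 5)(r - 6) = 0, so r = -5, 6.
Hence f_h = C1*exp(-5*x) + C2*exp(6*x).
Since exp(-5*x) solves the homogeneous equation (r = -5 is a root of multiplicity 1), multiply the trial by x. Try f_p = A*x*exp(-5*x). Substituting into the equation and dividing by exp(-5*x) gives A = -4/11, so f_p = -4*x*exp(-5*x)/11.
General solution: f = C1*exp(-5*x) + C2*exp(6*x) - 4*x*exp(-5*x)/11.
Apply the initial conditions: f(0) = C1 + C2 = 3 and f'(0) = -4/11 - 5*C1 + 6*C2 = -4. Solving gives C1 = 238/121, C2 = 125/121.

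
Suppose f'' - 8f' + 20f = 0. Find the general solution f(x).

Characteristic equation r² - 8r + 20 = 0 has discriminant (-8)² - 4·(20) = -16 < 0, so r = 4 ± 2i.
Hence f_h = C1*cos(2*x)*exp(4*x) + C2*exp(4*x)*sin(2*x).

f = C1*cos(2*x)*exp(4*x) + C2*exp(4*x)*sin(2*x)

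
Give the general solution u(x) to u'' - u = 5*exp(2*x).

Characteristic equation r² - 1 = 0 factors as (r - 1)(r + 1) = 0, so r = 1, -1.
Hence u_h = C1*exp(x) + C2*exp(-x).
Try u_p = A*exp(2*x). Substituting into the equation and dividing by exp(2*x) gives A = 5/3, so u_p = 5*exp(2*x)/3.

u = 5*exp(2*x)/3 + C1*exp(x) + C2*exp(-x)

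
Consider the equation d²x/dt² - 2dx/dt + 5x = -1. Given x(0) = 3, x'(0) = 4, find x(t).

Characteristic equation r² - 2r + 5 = 0 has discriminant (-2)² - 4·(5) = -16 < 0, so r = 1 ± 2i.
Hence x_h = C1*cos(2*t)*exp(t) + C2*exp(t)*sin(2*t).
For the particular solution try x_p = A0. Substituting and matching coefficients of each power of t gives A0 = -1/5, so x_p = -1/5.
General solution: x = -1/5 + C1*cos(2*t)*exp(t) + C2*exp(t)*sin(2*t).
Apply the initial conditions: x(0) = -1/5 + C1 = 3 and x'(0) = C1 + 2*C2 = 4. Solving gives C1 = 16/5, C2 = 2/5.

x = -1/5 + 2*exp(t)*sin(2*t)/5 + 16*cos(2*t)*exp(t)/5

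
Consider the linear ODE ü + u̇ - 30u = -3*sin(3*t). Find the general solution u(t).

Characteristic equation r² + r - 30 = 0 factors as (r - 5)(r + 6) = 0, so r = 5, -6.
Hence u_h = C1*exp(5*t) + C2*exp(-6*t).
Try u_p = A*cos(3*t) + B*sin(3*t). Substituting and equating the coefficients of cos(3t) and sin(3t) gives A = 1/170, B = 13/170, so u_p = cos(3*t)/170 + 13*sin(3*t)/170.

u = cos(3*t)/170 + 13*sin(3*t)/170 + C1*exp(5*t) + C2*exp(-6*t)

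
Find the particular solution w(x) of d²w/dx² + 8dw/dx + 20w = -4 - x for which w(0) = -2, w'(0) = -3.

Characteristic equation r² + 8r + 20 = 0 has discriminant (8)² - 4·(20) = -16 < 0, so r = -4 ± 2i.
Hence w_h = C1*cos(2*x)*exp(-4*x) + C2*exp(-4*x)*sin(2*x).
For the particular solution try w_p = A0 + A1*x. Substituting and matching coefficients of each power of x gives A0 = -9/50, A1 = -1/20, so w_p = -9/50 - x/20.
General solution: w = -9/50 - x/20 + C1*cos(2*x)*exp(-4*x) + C2*exp(-4*x)*sin(2*x).
Apply the initial conditions: w(0) = -9/50 + C1 = -2 and w'(0) = -1/20 - 4*C1 + 2*C2 = -3. Solving gives C1 = -91/50, C2 = -1023/200.

w = -9/50 - x/20 - 1023*exp(-4*x)*sin(2*x)/200 - 91*cos(2*x)*exp(-4*x)/50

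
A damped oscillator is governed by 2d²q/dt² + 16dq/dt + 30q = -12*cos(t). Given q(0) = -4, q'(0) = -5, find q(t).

q = -58*exp(-3*t)/5 - 21*cos(t)/65 - 12*sin(t)/65 + 103*exp(-5*t)/13

Divide through by 2: q'' + 8q' + 15q = -6*cos(t).
Characteristic equation r² + 8r + 15 = 0 factors as (r + 3)(r + 5) = 0, so r = -3, -5.
Hence q_h = C1*exp(-3*t) + C2*exp(-5*t).
Try q_p = A*cos(t) + B*sin(t). Substituting and equating the coefficients of cos(t) and sin(t) gives A = -21/65, B = -12/65, so q_p = -21*cos(t)/65 - 12*sin(t)/65.
General solution: q = -21*cos(t)/65 - 12*sin(t)/65 + C1*exp(-3*t) + C2*exp(-5*t).
Apply the initial conditions: q(0) = -21/65 + C1 + C2 = -4 and q'(0) = -12/65 - 5*C2 - 3*C1 = -5. Solving gives C1 = -58/5, C2 = 103/13.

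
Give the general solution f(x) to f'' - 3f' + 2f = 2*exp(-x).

Characteristic equation r² - 3r + 2 = 0 factors as (r - 2)(r - 1) = 0, so r = 2, 1.
Hence f_h = C1*exp(2*x) + C2*exp(x).
Try f_p = A*exp(-x). Substituting into the equation and dividing by exp(-x) gives A = 1/3, so f_p = exp(-x)/3.

f = exp(-x)/3 + C1*exp(2*x) + C2*exp(x)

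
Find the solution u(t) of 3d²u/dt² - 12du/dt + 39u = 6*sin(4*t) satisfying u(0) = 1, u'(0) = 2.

Divide through by 3: u'' - 4u' + 13u = 2*sin(4*t).
Characteristic equation r² - 4r + 13 = 0 has discriminant (-4)² - 4·(13) = -36 < 0, so r = 2 ± 3i.
Hence u_h = C1*cos(3*t)*exp(2*t) + C2*exp(2*t)*sin(3*t).
Try u_p = A*cos(4*t) + B*sin(4*t). Substituting and equating the coefficients of cos(4t) and sin(4t) gives A = 32/265, B = -6/265, so u_p = -6*sin(4*t)/265 + 32*cos(4*t)/265.
General solution: u = -6*sin(4*t)/265 + 32*cos(4*t)/265 + C1*cos(3*t)*exp(2*t) + C2*exp(2*t)*sin(3*t).
Apply the initial conditions: u(0) = 32/265 + C1 = 1 and u'(0) = -24/265 + 2*C1 + 3*C2 = 2. Solving gives C1 = 233/265, C2 = 88/795.

u = -6*sin(4*t)/265 + 32*cos(4*t)/265 + 88*exp(2*t)*sin(3*t)/795 + 233*cos(3*t)*exp(2*t)/265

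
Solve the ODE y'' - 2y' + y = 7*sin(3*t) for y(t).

y = -14*sin(3*t)/25 + 21*cos(3*t)/50 + C1*exp(t) + C2*t*exp(t)

Characteristic equation r² - 2r + 1 = 0 has discriminant (-2)² - 4·(1) = 0, so r = 1 is a repeated root.
Hence y_h = (C1 + C2*t)*exp(t).
Try y_p = A*cos(3*t) + B*sin(3*t). Substituting and equating the coefficients of cos(3t) and sin(3t) gives A = 21/50, B = -14/25, so y_p = -14*sin(3*t)/25 + 21*cos(3*t)/50.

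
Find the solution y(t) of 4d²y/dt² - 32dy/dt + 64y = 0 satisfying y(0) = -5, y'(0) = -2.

Divide through by 4: y'' - 8y' + 16y = 0.
Characteristic equation r² - 8r + 16 = 0 has discriminant (-8)² - 4·(16) = 0, so r = 4 is a repeated root.
Hence y_h = (C1 + C2*t)*exp(4*t).
Apply the initial conditions: y(0) = C1 = -5 and y'(0) = C2 + 4*C1 = -2. Solving gives C1 = -5, C2 = 18.

y = -5*exp(4*t) + 18*t*exp(4*t)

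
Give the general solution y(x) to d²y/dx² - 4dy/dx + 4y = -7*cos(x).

y = -21*cos(x)/25 + 28*sin(x)/25 + C1*exp(2*x) + C2*x*exp(2*x)

Characteristic equation r² - 4r + 4 = 0 has discriminant (-4)² - 4·(4) = 0, so r = 2 is a repeated root.
Hence y_h = (C1 + C2*x)*exp(2*x).
Try y_p = A*cos(x) + B*sin(x). Substituting and equating the coefficients of cos(x) and sin(x) gives A = -21/25, B = 28/25, so y_p = -21*cos(x)/25 + 28*sin(x)/25.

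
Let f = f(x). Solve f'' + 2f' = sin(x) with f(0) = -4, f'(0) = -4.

Characteristic equation r² + 2r = 0 factors as (r + 2)r = 0, so r = -2, 0.
Hence f_h = C1*exp(-2*x) + C2.
Try f_p = A*cos(x) + B*sin(x). Substituting and equating the coefficients of cos(x) and sin(x) gives A = -2/5, B = -1/5, so f_p = -2*cos(x)/5 - sin(x)/5.
General solution: f = C2 - 2*cos(x)/5 - sin(x)/5 + C1*exp(-2*x).
Apply the initial conditions: f(0) = -2/5 + C1 + C2 = -4 and f'(0) = -1/5 - 2*C1 = -4. Solving gives C1 = 19/10, C2 = -11/2.

f = -11/2 - 2*cos(x)/5 - sin(x)/5 + 19*exp(-2*x)/10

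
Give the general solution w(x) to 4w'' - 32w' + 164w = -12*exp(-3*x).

Divide through by 4: w'' - 8w' + 41w = -3*exp(-3*x).
Characteristic equation r² - 8r + 41 = 0 has discriminant (-8)² - 4·(41) = -100 < 0, so r = 4 ± 5i.
Hence w_h = C1*cos(5*x)*exp(4*x) + C2*exp(4*x)*sin(5*x).
Try w_p = A*exp(-3*x). Substituting into the equation and dividing by exp(-3*x) gives A = -3/74, so w_p = -3*exp(-3*x)/74.

w = -3*exp(-3*x)/74 + C1*cos(5*x)*exp(4*x) + C2*exp(4*x)*sin(5*x)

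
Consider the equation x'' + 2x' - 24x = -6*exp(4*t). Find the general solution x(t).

x = C1*exp(4*t) + C2*exp(-6*t) - 3*t*exp(4*t)/5

Characteristic equation r² + 2r - 24 = 0 factors as (r - 4)(r + 6) = 0, so r = 4, -6.
Hence x_h = C1*exp(4*t) + C2*exp(-6*t).
Since exp(4*t) solves the homogeneous equation (r = 4 is a root of multiplicity 1), multiply the trial by t. Try x_p = A*t*exp(4*t). Substituting into the equation and dividing by exp(4*t) gives A = -3/5, so x_p = -3*t*exp(4*t)/5.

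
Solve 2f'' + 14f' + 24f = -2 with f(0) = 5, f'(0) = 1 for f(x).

Divide through by 2: f'' + 7f' + 12f = -1.
Characteristic equation r² + 7r + 12 = 0 factors as (r + 4)(r + 3) = 0, so r = -4, -3.
Hence f_h = C1*exp(-4*x) + C2*exp(-3*x).
For the particular solution try f_p = A0. Substituting and matching coefficients of each power of x gives A0 = -1/12, so f_p = -1/12.
General solution: f = -1/12 + C1*exp(-4*x) + C2*exp(-3*x).
Apply the initial conditions: f(0) = -1/12 + C1 + C2 = 5 and f'(0) = -4*C1 - 3*C2 = 1. Solving gives C1 = -65/4, C2 = 64/3.

f = -1/12 - 65*exp(-4*x)/4 + 64*exp(-3*x)/3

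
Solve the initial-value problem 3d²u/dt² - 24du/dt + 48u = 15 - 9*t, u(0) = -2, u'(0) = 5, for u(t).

u = 7/32 - 71*exp(4*t)/32 - 3*t/16 + 225*t*exp(4*t)/16

Divide through by 3: u'' - 8u' + 16u = 5 - 3*t.
Characteristic equation r² - 8r + 16 = 0 has discriminant (-8)² - 4·(16) = 0, so r = 4 is a repeated root.
Hence u_h = (C1 + C2*t)*exp(4*t).
For the particular solution try u_p = A0 + A1*t. Substituting and matching coefficients of each power of t gives A0 = 7/32, A1 = -3/16, so u_p = 7/32 - 3*t/16.
General solution: u = 7/32 - 3*t/16 + C1*exp(4*t) + C2*t*exp(4*t).
Apply the initial conditions: u(0) = 7/32 + C1 = -2 and u'(0) = -3/16 + C2 + 4*C1 = 5. Solving gives C1 = -71/32, C2 = 225/16.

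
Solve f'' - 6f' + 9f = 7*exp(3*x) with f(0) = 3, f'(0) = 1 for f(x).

f = 3*exp(3*x) - 8*x*exp(3*x) + 7*x**2*exp(3*x)/2

Characteristic equation r² - 6r + 9 = 0 has discriminant (-6)² - 4·(9) = 0, so r = 3 is a repeated root.
Hence f_h = (C1 + C2*x)*exp(3*x).
Since exp(3*x) solves the homogeneous equation (r = 3 is a root of multiplicity 2), multiply the trial by x^2. Try f_p = A*x^2*exp(3*x). Substituting into the equation and dividing by exp(3*x) gives A = 7/2, so f_p = 7*x^2*exp(3*x)/2.
General solution: f = C1*exp(3*x) + 7*x^2*exp(3*x)/2 + C2*x*exp(3*x).
Apply the initial conditions: f(0) = C1 = 3 and f'(0) = C2 + 3*C1 = 1. Solving gives C1 = 3, C2 = -8.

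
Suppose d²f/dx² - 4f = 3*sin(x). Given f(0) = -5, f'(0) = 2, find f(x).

Characteristic equation r² - 4 = 0 factors as (r - 2)(r + 2) = 0, so r = 2, -2.
Hence f_h = C1*exp(2*x) + C2*exp(-2*x).
Try f_p = A*cos(x) + B*sin(x). Substituting and equating the coefficients of cos(x) and sin(x) gives A = 0, B = -3/5, so f_p = -3*sin(x)/5.
General solution: f = -3*sin(x)/5 + C1*exp(2*x) + C2*exp(-2*x).
Apply the initial conditions: f(0) = C1 + C2 = -5 and f'(0) = -3/5 - 2*C2 + 2*C1 = 2. Solving gives C1 = -37/20, C2 = -63/20.

f = -63*exp(-2*x)/20 - 37*exp(2*x)/20 - 3*sin(x)/5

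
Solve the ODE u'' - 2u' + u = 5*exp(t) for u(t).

Characteristic equation r² - 2r + 1 = 0 has discriminant (-2)² - 4·(1) = 0, so r = 1 is a repeated root.
Hence u_h = (C1 + C2*t)*exp(t).
Since exp(t) solves the homogeneous equation (r = 1 is a root of multiplicity 2), multiply the trial by t^2. Try u_p = A*t^2*exp(t). Substituting into the equation and dividing by exp(t) gives A = 5/2, so u_p = 5*t^2*exp(t)/2.

u = C1*exp(t) + 5*t**2*exp(t)/2 + C2*t*exp(t)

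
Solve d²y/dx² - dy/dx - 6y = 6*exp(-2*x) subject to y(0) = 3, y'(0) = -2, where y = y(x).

Characteristic equation r² - r - 6 = 0 factors as (r - 3)(r + 2) = 0, so r = 3, -2.
Hence y_h = C1*exp(3*x) + C2*exp(-2*x).
Since exp(-2*x) solves the homogeneous equation (r = -2 is a root of multiplicity 1), multiply the trial by x. Try y_p = A*x*exp(-2*x). Substituting into the equation and dividing by exp(-2*x) gives A = -6/5, so y_p = -6*x*exp(-2*x)/5.
General solution: y = C1*exp(3*x) + C2*exp(-2*x) - 6*x*exp(-2*x)/5.
Apply the initial conditions: y(0) = C1 + C2 = 3 and y'(0) = -6/5 - 2*C2 + 3*C1 = -2. Solving gives C1 = 26/25, C2 = 49/25.

y = 26*exp(3*x)/25 + 49*exp(-2*x)/25 - 6*x*exp(-2*x)/5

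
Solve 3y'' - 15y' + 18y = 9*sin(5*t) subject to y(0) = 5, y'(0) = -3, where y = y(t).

Divide through by 3: y'' - 5y' + 6y = 3*sin(5*t).
Characteristic equation r² - 5r + 6 = 0 factors as (r - 3)(r - 2) = 0, so r = 3, 2.
Hence y_h = C1*exp(3*t) + C2*exp(2*t).
Try y_p = A*cos(5*t) + B*sin(5*t). Substituting and equating the coefficients of cos(5t) and sin(5t) gives A = 75/986, B = -57/986, so y_p = -57*sin(5*t)/986 + 75*cos(5*t)/986.
General solution: y = -57*sin(5*t)/986 + 75*cos(5*t)/986 + C1*exp(3*t) + C2*exp(2*t).
Apply the initial conditions: y(0) = 75/986 + C1 + C2 = 5 and y'(0) = -285/986 + 2*C2 + 3*C1 = -3. Solving gives C1 = -427/34, C2 = 507/29.

y = -427*exp(3*t)/34 - 57*sin(5*t)/986 + 75*cos(5*t)/986 + 507*exp(2*t)/29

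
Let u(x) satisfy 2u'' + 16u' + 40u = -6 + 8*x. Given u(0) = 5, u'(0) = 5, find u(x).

Divide through by 2: u'' + 8u' + 20u = -3 + 4*x.
Characteristic equation r² + 8r + 20 = 0 has discriminant (8)² - 4·(20) = -16 < 0, so r = -4 ± 2i.
Hence u_h = C1*cos(2*x)*exp(-4*x) + C2*exp(-4*x)*sin(2*x).
For the particular solution try u_p = A0 + A1*x. Substituting and matching coefficients of each power of x gives A0 = -23/100, A1 = 1/5, so u_p = -23/100 + x/5.
General solution: u = -23/100 + x/5 + C1*cos(2*x)*exp(-4*x) + C2*exp(-4*x)*sin(2*x).
Apply the initial conditions: u(0) = -23/100 + C1 = 5 and u'(0) = 1/5 - 4*C1 + 2*C2 = 5. Solving gives C1 = 523/100, C2 = 643/50.

u = -23/100 + x/5 + 523*cos(2*x)*exp(-4*x)/100 + 643*exp(-4*x)*sin(2*x)/50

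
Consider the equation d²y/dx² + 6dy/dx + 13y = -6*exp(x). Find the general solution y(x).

y = -3*exp(x)/10 + C1*cos(2*x)*exp(-3*x) + C2*exp(-3*x)*sin(2*x)

Characteristic equation r² + 6r + 13 = 0 has discriminant (6)² - 4·(13) = -16 < 0, so r = -3 ± 2i.
Hence y_h = C1*cos(2*x)*exp(-3*x) + C2*exp(-3*x)*sin(2*x).
Try y_p = A*exp(x). Substituting into the equation and dividing by exp(x) gives A = -3/10, so y_p = -3*exp(x)/10.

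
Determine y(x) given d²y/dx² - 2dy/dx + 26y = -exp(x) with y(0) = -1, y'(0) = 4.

y = -exp(x)/25 + exp(x)*sin(5*x) - 24*cos(5*x)*exp(x)/25

Characteristic equation r² - 2r + 26 = 0 has discriminant (-2)² - 4·(26) = -100 < 0, so r = 1 ± 5i.
Hence y_h = C1*cos(5*x)*exp(x) + C2*exp(x)*sin(5*x).
Try y_p = A*exp(x). Substituting into the equation and dividing by exp(x) gives A = -1/25, so y_p = -exp(x)/25.
General solution: y = -exp(x)/25 + C1*cos(5*x)*exp(x) + C2*exp(x)*sin(5*x).
Apply the initial conditions: y(0) = -1/25 + C1 = -1 and y'(0) = -1/25 + C1 + 5*C2 = 4. Solving gives C1 = -24/25, C2 = 1.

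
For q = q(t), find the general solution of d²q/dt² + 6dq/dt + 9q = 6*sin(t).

Characteristic equation r² + 6r + 9 = 0 has discriminant (6)² - 4·(9) = 0, so r = -3 is a repeated root.
Hence q_h = (C1 + C2*t)*exp(-3*t).
Try q_p = A*cos(t) + B*sin(t). Substituting and equating the coefficients of cos(t) and sin(t) gives A = -9/25, B = 12/25, so q_p = -9*cos(t)/25 + 12*sin(t)/25.

q = -9*cos(t)/25 + 12*sin(t)/25 + C1*exp(-3*t) + C2*t*exp(-3*t)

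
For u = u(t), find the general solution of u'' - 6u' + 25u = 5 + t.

Characteristic equation r² - 6r + 25 = 0 has discriminant (-6)² - 4·(25) = -64 < 0, so r = 3 ± 4i.
Hence u_h = C1*cos(4*t)*exp(3*t) + C2*exp(3*t)*sin(4*t).
For the particular solution try u_p = A0 + A1*t. Substituting and matching coefficients of each power of t gives A0 = 131/625, A1 = 1/25, so u_p = 131/625 + t/25.

u = 131/625 + t/25 + C1*cos(4*t)*exp(3*t) + C2*exp(3*t)*sin(4*t)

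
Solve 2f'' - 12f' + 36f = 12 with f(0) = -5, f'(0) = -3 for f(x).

f = 1/3 - 16*cos(3*x)*exp(3*x)/3 + 13*exp(3*x)*sin(3*x)/3

Divide through by 2: f'' - 6f' + 18f = 6.
Characteristic equation r² - 6r + 18 = 0 has discriminant (-6)² - 4·(18) = -36 < 0, so r = 3 ± 3i.
Hence f_h = C1*cos(3*x)*exp(3*x) + C2*exp(3*x)*sin(3*x).
For the particular solution try f_p = A0. Substituting and matching coefficients of each power of x gives A0 = 1/3, so f_p = 1/3.
General solution: f = 1/3 + C1*cos(3*x)*exp(3*x) + C2*exp(3*x)*sin(3*x).
Apply the initial conditions: f(0) = 1/3 + C1 = -5 and f'(0) = 3*C1 + 3*C2 = -3. Solving gives C1 = -16/3, C2 = 13/3.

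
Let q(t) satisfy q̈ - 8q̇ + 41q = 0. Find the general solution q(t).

Characteristic equation r² - 8r + 41 = 0 has discriminant (-8)² - 4·(41) = -100 < 0, so r = 4 ± 5i.
Hence q_h = C1*cos(5*t)*exp(4*t) + C2*exp(4*t)*sin(5*t).

q = C1*cos(5*t)*exp(4*t) + C2*exp(4*t)*sin(5*t)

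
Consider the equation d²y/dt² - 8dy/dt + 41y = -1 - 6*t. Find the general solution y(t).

y = -89/1681 - 6*t/41 + C1*cos(5*t)*exp(4*t) + C2*exp(4*t)*sin(5*t)

Characteristic equation r² - 8r + 41 = 0 has discriminant (-8)² - 4·(41) = -100 < 0, so r = 4 ± 5i.
Hence y_h = C1*cos(5*t)*exp(4*t) + C2*exp(4*t)*sin(5*t).
For the particular solution try y_p = A0 + A1*t. Substituting and matching coefficients of each power of t gives A0 = -89/1681, A1 = -6/41, so y_p = -89/1681 - 6*t/41.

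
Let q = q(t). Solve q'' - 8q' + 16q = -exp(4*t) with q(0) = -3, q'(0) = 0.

q = -3*exp(4*t) + 12*t*exp(4*t) - t**2*exp(4*t)/2

Characteristic equation r² - 8r + 16 = 0 has discriminant (-8)² - 4·(16) = 0, so r = 4 is a repeated root.
Hence q_h = (C1 + C2*t)*exp(4*t).
Since exp(4*t) solves the homogeneous equation (r = 4 is a root of multiplicity 2), multiply the trial by t^2. Try q_p = A*t^2*exp(4*t). Substituting into the equation and dividing by exp(4*t) gives A = -1/2, so q_p = -t^2*exp(4*t)/2.
General solution: q = C1*exp(4*t) - t^2*exp(4*t)/2 + C2*t*exp(4*t).
Apply the initial conditions: q(0) = C1 = -3 and q'(0) = C2 + 4*C1 = 0. Solving gives C1 = -3, C2 = 12.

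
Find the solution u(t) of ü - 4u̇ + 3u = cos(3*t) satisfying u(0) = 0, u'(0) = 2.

u = -21*exp(t)/20 - sin(3*t)/15 - cos(3*t)/30 + 13*exp(3*t)/12

Characteristic equation r² - 4r + 3 = 0 factors as (r - 3)(r - 1) = 0, so r = 3, 1.
Hence u_h = C1*exp(3*t) + C2*exp(t).
Try u_p = A*cos(3*t) + B*sin(3*t). Substituting and equating the coefficients of cos(3t) and sin(3t) gives A = -1/30, B = -1/15, so u_p = -sin(3*t)/15 - cos(3*t)/30.
General solution: u = -sin(3*t)/15 - cos(3*t)/30 + C1*exp(3*t) + C2*exp(t).
Apply the initial conditions: u(0) = -1/30 + C1 + C2 = 0 and u'(0) = -1/5 + C2 + 3*C1 = 2. Solving gives C1 = 13/12, C2 = -21/20.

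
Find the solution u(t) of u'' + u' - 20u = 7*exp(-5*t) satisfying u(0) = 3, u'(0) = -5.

Characteristic equation r² + r - 20 = 0 factors as (r - 4)(r + 5) = 0, so r = 4, -5.
Hence u_h = C1*exp(4*t) + C2*exp(-5*t).
Since exp(-5*t) solves the homogeneous equation (r = -5 is a root of multiplicity 1), multiply the trial by t. Try u_p = A*t*exp(-5*t). Substituting into the equation and dividing by exp(-5*t) gives A = -7/9, so u_p = -7*t*exp(-5*t)/9.
General solution: u = C1*exp(4*t) + C2*exp(-5*t) - 7*t*exp(-5*t)/9.
Apply the initial conditions: u(0) = C1 + C2 = 3 and u'(0) = -7/9 - 5*C2 + 4*C1 = -5. Solving gives C1 = 97/81, C2 = 146/81.

u = 97*exp(4*t)/81 + 146*exp(-5*t)/81 - 7*t*exp(-5*t)/9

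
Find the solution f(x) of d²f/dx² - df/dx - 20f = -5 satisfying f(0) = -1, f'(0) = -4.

f = 1/4 - exp(5*x) - exp(-4*x)/4

Characteristic equation r² - r - 20 = 0 factors as (r - 5)(r + 4) = 0, so r = 5, -4.
Hence f_h = C1*exp(5*x) + C2*exp(-4*x).
For the particular solution try f_p = A0. Substituting and matching coefficients of each power of x gives A0 = 1/4, so f_p = 1/4.
General solution: f = 1/4 + C1*exp(5*x) + C2*exp(-4*x).
Apply the initial conditions: f(0) = 1/4 + C1 + C2 = -1 and f'(0) = -4*C2 + 5*C1 = -4. Solving gives C1 = -1, C2 = -1/4.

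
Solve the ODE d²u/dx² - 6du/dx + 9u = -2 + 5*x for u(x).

u = 4/27 + 5*x/9 + C1*exp(3*x) + C2*x*exp(3*x)

Characteristic equation r² - 6r + 9 = 0 has discriminant (-6)² - 4·(9) = 0, so r = 3 is a repeated root.
Hence u_h = (C1 + C2*x)*exp(3*x).
For the particular solution try u_p = A0 + A1*x. Substituting and matching coefficients of each power of x gives A0 = 4/27, A1 = 5/9, so u_p = 4/27 + 5*x/9.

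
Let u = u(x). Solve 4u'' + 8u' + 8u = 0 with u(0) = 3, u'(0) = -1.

u = 2*exp(-x)*sin(x) + 3*cos(x)*exp(-x)

Divide through by 4: u'' + 2u' + 2u = 0.
Characteristic equation r² + 2r + 2 = 0 has discriminant (2)² - 4·(2) = -4 < 0, so r = -1 ± i.
Hence u_h = C1*cos(x)*exp(-x) + C2*exp(-x)*sin(x).
Apply the initial conditions: u(0) = C1 = 3 and u'(0) = C2 - C1 = -1. Solving gives C1 = 3, C2 = 2.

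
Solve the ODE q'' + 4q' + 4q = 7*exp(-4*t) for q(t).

q = 7*exp(-4*t)/4 + C1*exp(-2*t) + C2*t*exp(-2*t)

Characteristic equation r² + 4r + 4 = 0 has discriminant (4)² - 4·(4) = 0, so r = -2 is a repeated root.
Hence q_h = (C1 + C2*t)*exp(-2*t).
Try q_p = A*exp(-4*t). Substituting into the equation and dividing by exp(-4*t) gives A = 7/4, so q_p = 7*exp(-4*t)/4.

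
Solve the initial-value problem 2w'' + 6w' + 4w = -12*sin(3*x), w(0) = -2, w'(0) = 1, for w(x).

Divide through by 2: w'' + 3w' + 2w = -6*sin(3*x).
Characteristic equation r² + 3r + 2 = 0 factors as (r + 2)(r + 1) = 0, so r = -2, -1.
Hence w_h = C1*exp(-2*x) + C2*exp(-x).
Try w_p = A*cos(3*x) + B*sin(3*x). Substituting and equating the coefficients of cos(3x) and sin(3x) gives A = 27/65, B = 21/65, so w_p = 21*sin(3*x)/65 + 27*cos(3*x)/65.
General solution: w = 21*sin(3*x)/65 + 27*cos(3*x)/65 + C1*exp(-2*x) + C2*exp(-x).
Apply the initial conditions: w(0) = 27/65 + C1 + C2 = -2 and w'(0) = 63/65 - C2 - 2*C1 = 1. Solving gives C1 = 31/13, C2 = -24/5.

w = -24*exp(-x)/5 + 21*sin(3*x)/65 + 27*cos(3*x)/65 + 31*exp(-2*x)/13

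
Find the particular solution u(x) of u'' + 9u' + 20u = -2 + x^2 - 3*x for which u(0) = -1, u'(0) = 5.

u = -69/4000 - 158*exp(-5*x)/125 - 39*x/200 + x**2/20 + 9*exp(-4*x)/32

Characteristic equation r² + 9r + 20 = 0 factors as (r + 4)(r + 5) = 0, so r = -4, -5.
Hence u_h = C1*exp(-4*x) + C2*exp(-5*x).
For the particular solution try u_p = A0 + A1*x + A2*x^2. Substituting and matching coefficients of each power of x gives A0 = -69/4000, A1 = -39/200, A2 = 1/20, so u_p = -69/4000 - 39*x/200 + x^2/20.
General solution: u = -69/4000 - 39*x/200 + x^2/20 + C1*exp(-4*x) + C2*exp(-5*x).
Apply the initial conditions: u(0) = -69/4000 + C1 + C2 = -1 and u'(0) = -39/200 - 5*C2 - 4*C1 = 5. Solving gives C1 = 9/32, C2 = -158/125.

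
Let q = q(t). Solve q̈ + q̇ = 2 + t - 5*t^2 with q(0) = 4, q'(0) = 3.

Characteristic equation r² + r = 0 factors as (r + 1)r = 0, so r = -1, 0.
Hence q_h = C1*exp(-t) + C2.
Since 0 is a characteristic root (multiplicity 1), multiply the polynomial trial by t: try q_p = t*(A0 + A1*t + A2*t^2). Substituting and matching coefficients of each power of t gives A0 = -9, A1 = 11/2, A2 = -5/3, so q_p = -9*t - 5*t^3/3 + 11*t^2/2.
General solution: q = C2 - 9*t - 5*t^3/3 + 11*t^2/2 + C1*exp(-t).
Apply the initial conditions: q(0) = C1 + C2 = 4 and q'(0) = -9 - C1 = 3. Solving gives C1 = -12, C2 = 16.

q = 16 - 12*exp(-t) - 9*t - 5*t**3/3 + 11*t**2/2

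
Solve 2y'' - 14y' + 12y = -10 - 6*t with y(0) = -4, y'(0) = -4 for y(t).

Divide through by 2: y'' - 7y' + 6y = -5 - 3*t.
Characteristic equation r² - 7r + 6 = 0 factors as (r - 1)(r - 6) = 0, so r = 1, 6.
Hence y_h = C1*exp(t) + C2*exp(6*t).
For the particular solution try y_p = A0 + A1*t. Substituting and matching coefficients of each power of t gives A0 = -17/12, A1 = -1/2, so y_p = -17/12 - t/2.
General solution: y = -17/12 - t/2 + C1*exp(t) + C2*exp(6*t).
Apply the initial conditions: y(0) = -17/12 + C1 + C2 = -4 and y'(0) = -1/2 + C1 + 6*C2 = -4. Solving gives C1 = -12/5, C2 = -11/60.

y = -17/12 - 12*exp(t)/5 - 11*exp(6*t)/60 - t/2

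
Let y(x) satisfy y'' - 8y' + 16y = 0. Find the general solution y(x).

y = C1*exp(4*x) + C2*x*exp(4*x)

Characteristic equation r² - 8r + 16 = 0 has discriminant (-8)² - 4·(16) = 0, so r = 4 is a repeated root.
Hence y_h = (C1 + C2*x)*exp(4*x).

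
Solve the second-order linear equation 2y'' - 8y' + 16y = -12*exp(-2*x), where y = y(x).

y = -3*exp(-2*x)/10 + C1*cos(2*x)*exp(2*x) + C2*exp(2*x)*sin(2*x)

Divide through by 2: y'' - 4y' + 8y = -6*exp(-2*x).
Characteristic equation r² - 4r + 8 = 0 has discriminant (-4)² - 4·(8) = -16 < 0, so r = 2 ± 2i.
Hence y_h = C1*cos(2*x)*exp(2*x) + C2*exp(2*x)*sin(2*x).
Try y_p = A*exp(-2*x). Substituting into the equation and dividing by exp(-2*x) gives A = -3/10, so y_p = -3*exp(-2*x)/10.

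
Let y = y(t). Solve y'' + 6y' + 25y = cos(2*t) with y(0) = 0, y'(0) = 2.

y = 4*sin(2*t)/195 + 7*cos(2*t)/195 - 7*cos(4*t)*exp(-3*t)/195 + 361*exp(-3*t)*sin(4*t)/780

Characteristic equation r² + 6r + 25 = 0 has discriminant (6)² - 4·(25) = -64 < 0, so r = -3 ± 4i.
Hence y_h = C1*cos(4*t)*exp(-3*t) + C2*exp(-3*t)*sin(4*t).
Try y_p = A*cos(2*t) + B*sin(2*t). Substituting and equating the coefficients of cos(2t) and sin(2t) gives A = 7/195, B = 4/195, so y_p = 4*sin(2*t)/195 + 7*cos(2*t)/195.
General solution: y = 4*sin(2*t)/195 + 7*cos(2*t)/195 + C1*cos(4*t)*exp(-3*t) + C2*exp(-3*t)*sin(4*t).
Apply the initial conditions: y(0) = 7/195 + C1 = 0 and y'(0) = 8/195 - 3*C1 + 4*C2 = 2. Solving gives C1 = -7/195, C2 = 361/780.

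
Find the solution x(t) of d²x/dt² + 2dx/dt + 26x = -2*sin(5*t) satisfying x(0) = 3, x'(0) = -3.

Characteristic equation r² + 2r + 26 = 0 has discriminant (2)² - 4·(26) = -100 < 0, so r = -1 ± 5i.
Hence x_h = C1*cos(5*t)*exp(-t) + C2*exp(-t)*sin(5*t).
Try x_p = A*cos(5*t) + B*sin(5*t). Substituting and equating the coefficients of cos(5t) and sin(5t) gives A = 20/101, B = -2/101, so x_p = -2*sin(5*t)/101 + 20*cos(5*t)/101.
General solution: x = -2*sin(5*t)/101 + 20*cos(5*t)/101 + C1*cos(5*t)*exp(-t) + C2*exp(-t)*sin(5*t).
Apply the initial conditions: x(0) = 20/101 + C1 = 3 and x'(0) = -10/101 - C1 + 5*C2 = -3. Solving gives C1 = 283/101, C2 = -2/101.

x = -2*sin(5*t)/101 + 20*cos(5*t)/101 - 2*exp(-t)*sin(5*t)/101 + 283*cos(5*t)*exp(-t)/101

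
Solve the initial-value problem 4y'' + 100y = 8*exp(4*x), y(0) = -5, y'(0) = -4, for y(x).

Divide through by 4: y'' + 25y = 2*exp(4*x).
Characteristic equation r² + 25 = 0 has discriminant (0)² - 4·(25) = -100 < 0, so r = ± 5i.
Hence y_h = C1*cos(5*x) + C2*sin(5*x).
Try y_p = A*exp(4*x). Substituting into the equation and dividing by exp(4*x) gives A = 2/41, so y_p = 2*exp(4*x)/41.
General solution: y = 2*exp(4*x)/41 + C1*cos(5*x) + C2*sin(5*x).
Apply the initial conditions: y(0) = 2/41 + C1 = -5 and y'(0) = 8/41 + 5*C2 = -4. Solving gives C1 = -207/41, C2 = -172/205.

y = -207*cos(5*x)/41 - 172*sin(5*x)/205 + 2*exp(4*x)/41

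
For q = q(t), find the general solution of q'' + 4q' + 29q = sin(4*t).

Characteristic equation r² + 4r + 29 = 0 has discriminant (4)² - 4·(29) = -100 < 0, so r = -2 ± 5i.
Hence q_h = C1*cos(5*t)*exp(-2*t) + C2*exp(-2*t)*sin(5*t).
Try q_p = A*cos(4*t) + B*sin(4*t). Substituting and equating the coefficients of cos(4t) and sin(4t) gives A = -16/425, B = 13/425, so q_p = -16*cos(4*t)/425 + 13*sin(4*t)/425.

q = -16*cos(4*t)/425 + 13*sin(4*t)/425 + C1*cos(5*t)*exp(-2*t) + C2*exp(-2*t)*sin(5*t)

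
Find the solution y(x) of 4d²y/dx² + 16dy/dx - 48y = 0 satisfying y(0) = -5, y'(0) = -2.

Divide through by 4: y'' + 4y' - 12y = 0.
Characteristic equation r² + 4r - 12 = 0 factors as (r - 2)(r + 6) = 0, so r = 2, -6.
Hence y_h = C1*exp(2*x) + C2*exp(-6*x).
Apply the initial conditions: y(0) = C1 + C2 = -5 and y'(0) = -6*C2 + 2*C1 = -2. Solving gives C1 = -4, C2 = -1.

y = -exp(-6*x) - 4*exp(2*x)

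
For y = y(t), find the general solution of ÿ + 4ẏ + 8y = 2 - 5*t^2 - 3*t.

Characteristic equation r² + 4r + 8 = 0 has discriminant (4)² - 4·(8) = -16 < 0, so r = -2 ± 2i.
Hence y_h = C1*cos(2*t)*exp(-2*t) + C2*exp(-2*t)*sin(2*t).
For the particular solution try y_p = A0 + A1*t + A2*t^2. Substituting and matching coefficients of each power of t gives A0 = 9/32, A1 = 1/4, A2 = -5/8, so y_p = 9/32 - 5*t^2/8 + t/4.

y = 9/32 - 5*t**2/8 + t/4 + C1*cos(2*t)*exp(-2*t) + C2*exp(-2*t)*sin(2*t)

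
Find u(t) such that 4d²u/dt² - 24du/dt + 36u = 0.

Divide through by 4: u'' - 6u' + 9u = 0.
Characteristic equation r² - 6r + 9 = 0 has discriminant (-6)² - 4·(9) = 0, so r = 3 is a repeated root.
Hence u_h = (C1 + C2*t)*exp(3*t).

u = C1*exp(3*t) + C2*t*exp(3*t)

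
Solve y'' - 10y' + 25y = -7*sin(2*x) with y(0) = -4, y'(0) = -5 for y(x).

Characteristic equation r² - 10r + 25 = 0 has discriminant (-10)² - 4·(25) = 0, so r = 5 is a repeated root.
Hence y_h = (C1 + C2*x)*exp(5*x).
Try y_p = A*cos(2*x) + B*sin(2*x). Substituting and equating the coefficients of cos(2x) and sin(2x) gives A = -140/841, B = -147/841, so y_p = -147*sin(2*x)/841 - 140*cos(2*x)/841.
General solution: y = -147*sin(2*x)/841 - 140*cos(2*x)/841 + C1*exp(5*x) + C2*x*exp(5*x).
Apply the initial conditions: y(0) = -140/841 + C1 = -4 and y'(0) = -294/841 + C2 + 5*C1 = -5. Solving gives C1 = -3224/841, C2 = 421/29.

y = -3224*exp(5*x)/841 - 147*sin(2*x)/841 - 140*cos(2*x)/841 + 421*x*exp(5*x)/29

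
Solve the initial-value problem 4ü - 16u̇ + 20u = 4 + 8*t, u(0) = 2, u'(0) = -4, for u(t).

Divide through by 4: u'' - 4u' + 5u = 1 + 2*t.
Characteristic equation r² - 4r + 5 = 0 has discriminant (-4)² - 4·(5) = -4 < 0, so r = 2 ± i.
Hence u_h = C1*cos(t)*exp(2*t) + C2*exp(2*t)*sin(t).
For the particular solution try u_p = A0 + A1*t. Substituting and matching coefficients of each power of t gives A0 = 13/25, A1 = 2/5, so u_p = 13/25 + 2*t/5.
General solution: u = 13/25 + 2*t/5 + C1*cos(t)*exp(2*t) + C2*exp(2*t)*sin(t).
Apply the initial conditions: u(0) = 13/25 + C1 = 2 and u'(0) = 2/5 + C2 + 2*C1 = -4. Solving gives C1 = 37/25, C2 = -184/25.

u = 13/25 + 2*t/5 - 184*exp(2*t)*sin(t)/25 + 37*cos(t)*exp(2*t)/25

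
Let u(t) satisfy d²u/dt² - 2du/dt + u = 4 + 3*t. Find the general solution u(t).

u = 10 + 3*t + C1*exp(t) + C2*t*exp(t)

Characteristic equation r² - 2r + 1 = 0 has discriminant (-2)² - 4·(1) = 0, so r = 1 is a repeated root.
Hence u_h = (C1 + C2*t)*exp(t).
For the particular solution try u_p = A0 + A1*t. Substituting and matching coefficients of each power of t gives A0 = 10, A1 = 3, so u_p = 10 + 3*t.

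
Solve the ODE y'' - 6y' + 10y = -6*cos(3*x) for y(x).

y = -6*cos(3*x)/325 + 108*sin(3*x)/325 + C1*cos(x)*exp(3*x) + C2*exp(3*x)*sin(x)

Characteristic equation r² - 6r + 10 = 0 has discriminant (-6)² - 4·(10) = -4 < 0, so r = 3 ± i.
Hence y_h = C1*cos(x)*exp(3*x) + C2*exp(3*x)*sin(x).
Try y_p = A*cos(3*x) + B*sin(3*x). Substituting and equating the coefficients of cos(3x) and sin(3x) gives A = -6/325, B = 108/325, so y_p = -6*cos(3*x)/325 + 108*sin(3*x)/325.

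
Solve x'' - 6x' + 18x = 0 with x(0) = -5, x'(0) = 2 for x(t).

Characteristic equation r² - 6r + 18 = 0 has discriminant (-6)² - 4·(18) = -36 < 0, so r = 3 ± 3i.
Hence x_h = C1*cos(3*t)*exp(3*t) + C2*exp(3*t)*sin(3*t).
Apply the initial conditions: x(0) = C1 = -5 and x'(0) = 3*C1 + 3*C2 = 2. Solving gives C1 = -5, C2 = 17/3.

x = -5*cos(3*t)*exp(3*t) + 17*exp(3*t)*sin(3*t)/3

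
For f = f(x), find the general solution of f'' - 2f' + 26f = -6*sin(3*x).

Characteristic equation r² - 2r + 26 = 0 has discriminant (-2)² - 4·(26) = -100 < 0, so r = 1 ± 5i.
Hence f_h = C1*cos(5*x)*exp(x) + C2*exp(x)*sin(5*x).
Try f_p = A*cos(3*x) + B*sin(3*x). Substituting and equating the coefficients of cos(3x) and sin(3x) gives A = -36/325, B = -102/325, so f_p = -102*sin(3*x)/325 - 36*cos(3*x)/325.

f = -102*sin(3*x)/325 - 36*cos(3*x)/325 + C1*cos(5*x)*exp(x) + C2*exp(x)*sin(5*x)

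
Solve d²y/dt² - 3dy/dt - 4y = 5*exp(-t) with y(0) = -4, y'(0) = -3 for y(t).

Characteristic equation r² - 3r - 4 = 0 factors as (r - 4)(r + 1) = 0, so r = 4, -1.
Hence y_h = C1*exp(4*t) + C2*exp(-t).
Since exp(-t) solves the homogeneous equation (r = -1 is a root of multiplicity 1), multiply the trial by t. Try y_p = A*t*exp(-t). Substituting into the equation and dividing by exp(-t) gives A = -1, so y_p = -t*exp(-t).
General solution: y = C1*exp(4*t) + C2*exp(-t) - t*exp(-t).
Apply the initial conditions: y(0) = C1 + C2 = -4 and y'(0) = -1 - C2 + 4*C1 = -3. Solving gives C1 = -6/5, C2 = -14/5.

y = -14*exp(-t)/5 - 6*exp(4*t)/5 - t*exp(-t)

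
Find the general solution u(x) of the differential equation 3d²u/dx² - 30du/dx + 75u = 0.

u = C1*exp(5*x) + C2*x*exp(5*x)

Divide through by 3: u'' - 10u' + 25u = 0.
Characteristic equation r² - 10r + 25 = 0 has discriminant (-10)² - 4·(25) = 0, so r = 5 is a repeated root.
Hence u_h = (C1 + C2*x)*exp(5*x).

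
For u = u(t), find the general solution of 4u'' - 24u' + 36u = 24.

Divide through by 4: u'' - 6u' + 9u = 6.
Characteristic equation r² - 6r + 9 = 0 has discriminant (-6)² - 4·(9) = 0, so r = 3 is a repeated root.
Hence u_h = (C1 + C2*t)*exp(3*t).
For the particular solution try u_p = A0. Substituting and matching coefficients of each power of t gives A0 = 2/3, so u_p = 2/3.

u = 2/3 + C1*exp(3*t) + C2*t*exp(3*t)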